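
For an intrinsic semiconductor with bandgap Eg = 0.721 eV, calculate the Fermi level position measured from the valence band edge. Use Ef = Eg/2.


Step 1: For an intrinsic semiconductor, the Fermi level sits at midgap.
Step 2: Ef = Eg / 2 = 0.721 / 2 = 0.3605 eV

0.3605


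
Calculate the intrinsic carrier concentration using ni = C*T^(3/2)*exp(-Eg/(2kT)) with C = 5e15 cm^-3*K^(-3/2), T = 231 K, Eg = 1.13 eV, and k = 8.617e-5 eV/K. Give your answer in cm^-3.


Step 1: Compute kT = 8.617e-5 * 231 = 0.01990527 eV
Step 2: Exponent = -Eg/(2kT) = -1.13/(2*0.01990527) = -28.38444
Step 3: T^(3/2) = 231^1.5 = 3510.90
Step 4: ni = 5e15 * 3510.90 * exp(-28.38444) = 8.26e+06 cm^-3

8.26e+06


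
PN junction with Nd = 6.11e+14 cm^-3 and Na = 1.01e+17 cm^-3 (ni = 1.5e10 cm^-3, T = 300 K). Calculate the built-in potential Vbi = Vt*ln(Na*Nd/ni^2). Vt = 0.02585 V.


Step 1: Compute Na*Nd/ni^2 = 1.01e+17 * 6.11e+14 / (1.5e10)^2 = 2.7427e+11
Step 2: ln(2.7427e+11) = 26.3374
Step 3: Vbi = 0.02585 * 26.3374 = 0.681 V

0.681


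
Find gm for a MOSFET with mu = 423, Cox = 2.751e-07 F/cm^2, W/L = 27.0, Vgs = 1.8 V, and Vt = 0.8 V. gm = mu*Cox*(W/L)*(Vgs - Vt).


Step 1: Vov = Vgs - Vt = 1.8 - 0.8 = 1.0 V
Step 2: gm = mu * Cox * (W/L) * Vov
Step 3: gm = 423 * 2.751e-07 * 27.0 * 1.0 = 3.14e-03 S

3.14e-03


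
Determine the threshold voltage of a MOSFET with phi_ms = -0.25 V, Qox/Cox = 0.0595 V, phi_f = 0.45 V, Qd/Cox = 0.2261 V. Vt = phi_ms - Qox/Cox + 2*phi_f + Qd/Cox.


Step 1: Vt = phi_ms - Qox/Cox + 2*phi_f + Qd/Cox
Step 2: Vt = -0.25 - 0.0595 + 2*0.45 + 0.2261
Step 3: Vt = -0.25 - 0.0595 + 0.9 + 0.2261
Step 4: Vt = 0.8166 V

0.8166


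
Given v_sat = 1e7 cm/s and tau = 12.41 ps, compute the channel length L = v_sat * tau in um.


Step 1: tau in seconds = 12.41 ps * 1e-12 = 1.2410e-11 s
Step 2: L = v_sat * tau = 1e7 * 1.2410e-11 = 1.2410e-04 cm
Step 3: L in um = 1.2410e-04 * 1e4 = 1.241 um

1.241


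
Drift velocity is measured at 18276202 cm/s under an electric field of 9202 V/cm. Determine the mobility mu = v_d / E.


Step 1: mu = v_d / E
Step 2: mu = 18276202 / 9202
Step 3: mu = 1986.11 cm^2/(V*s)

1986.11


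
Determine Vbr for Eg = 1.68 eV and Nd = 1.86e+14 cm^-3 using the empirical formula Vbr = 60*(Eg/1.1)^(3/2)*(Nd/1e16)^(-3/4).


Step 1: Eg/1.1 = 1.68/1.1 = 1.527273
Step 2: (Eg/1.1)^1.5 = 1.527273^1.5 = 1.887448
Step 3: (Nd/1e16)^(-0.75) = (0.0186)^(-0.75) = 19.854790
Step 4: Vbr = 60 * 1.887448 * 19.854790 = 2248.5 V

2248.5


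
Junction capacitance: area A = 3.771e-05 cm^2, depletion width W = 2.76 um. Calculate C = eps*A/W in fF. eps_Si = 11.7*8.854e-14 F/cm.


Step 1: eps_Si = 11.7 * 8.854e-14 = 1.035918e-12 F/cm
Step 2: W in cm = 2.76 * 1e-4 = 2.76e-04 cm
Step 3: C = 1.035918e-12 * 3.771e-05 / 2.76e-04 = 1.415379e-13 F
Step 4: C = 141.54 fF

141.54


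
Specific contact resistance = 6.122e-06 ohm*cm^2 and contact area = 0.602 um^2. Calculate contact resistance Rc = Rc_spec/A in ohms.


Step 1: Convert area to cm^2: 0.602 um^2 = 6.0200e-09 cm^2
Step 2: Rc = Rc_spec / A = 6.122e-06 / 6.0200e-09
Step 3: Rc = 1.02e+03 ohms

1.02e+03


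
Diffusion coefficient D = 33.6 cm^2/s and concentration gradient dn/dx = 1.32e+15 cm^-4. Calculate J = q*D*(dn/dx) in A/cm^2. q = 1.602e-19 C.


Step 1: J = q * D * (dn/dx)
Step 2: J = 1.602e-19 * 33.6 * 1.32e+15
Step 3: J = 7.11e-03 A/cm^2

7.11e-03


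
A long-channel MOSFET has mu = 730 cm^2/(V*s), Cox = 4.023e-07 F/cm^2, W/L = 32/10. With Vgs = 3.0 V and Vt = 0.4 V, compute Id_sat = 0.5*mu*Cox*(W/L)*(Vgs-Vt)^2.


Step 1: Overdrive voltage Vov = Vgs - Vt = 3.0 - 0.4 = 2.6 V
Step 2: W/L = 32/10 = 3.2
Step 3: Id = 0.5 * 730 * 4.023e-07 * 3.2 * 2.6^2
Step 4: Id = 3.18e-03 A

3.18e-03


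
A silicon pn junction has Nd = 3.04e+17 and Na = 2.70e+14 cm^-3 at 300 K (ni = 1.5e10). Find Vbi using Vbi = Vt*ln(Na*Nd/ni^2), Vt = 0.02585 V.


Step 1: Compute Na*Nd/ni^2 = 2.70e+14 * 3.04e+17 / (1.5e10)^2 = 3.6480e+11
Step 2: ln(3.6480e+11) = 26.6226
Step 3: Vbi = 0.02585 * 26.6226 = 0.688 V

0.688


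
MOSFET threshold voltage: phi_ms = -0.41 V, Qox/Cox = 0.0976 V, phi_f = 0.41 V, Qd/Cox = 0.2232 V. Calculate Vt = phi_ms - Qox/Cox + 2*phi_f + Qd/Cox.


Step 1: Vt = phi_ms - Qox/Cox + 2*phi_f + Qd/Cox
Step 2: Vt = -0.41 - 0.0976 + 2*0.41 + 0.2232
Step 3: Vt = -0.41 - 0.0976 + 0.82 + 0.2232
Step 4: Vt = 0.5356 V

0.5356


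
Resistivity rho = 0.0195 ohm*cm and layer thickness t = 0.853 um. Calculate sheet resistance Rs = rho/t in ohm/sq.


Step 1: Convert thickness to cm: t = 0.853 um = 8.5300e-05 cm
Step 2: Rs = rho / t = 0.0195 / 8.5300e-05
Step 3: Rs = 228.6 ohm/sq

228.6


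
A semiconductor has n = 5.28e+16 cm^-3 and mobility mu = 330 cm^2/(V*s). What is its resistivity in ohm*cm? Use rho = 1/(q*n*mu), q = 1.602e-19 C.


Step 1: sigma = q * n * mu = 1.602e-19 * 5.28e+16 * 330 = 2.79132e+00 S/cm
Step 2: rho = 1 / sigma = 1 / 2.79132e+00 = 0.3583 ohm*cm

0.3583


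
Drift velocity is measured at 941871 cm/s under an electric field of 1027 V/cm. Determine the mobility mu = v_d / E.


Step 1: mu = v_d / E
Step 2: mu = 941871 / 1027
Step 3: mu = 917.11 cm^2/(V*s)

917.11


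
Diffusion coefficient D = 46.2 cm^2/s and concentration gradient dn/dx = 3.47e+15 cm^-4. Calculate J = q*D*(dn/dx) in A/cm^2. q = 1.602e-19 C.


Step 1: J = q * D * (dn/dx)
Step 2: J = 1.602e-19 * 46.2 * 3.47e+15
Step 3: J = 2.57e-02 A/cm^2

2.57e-02


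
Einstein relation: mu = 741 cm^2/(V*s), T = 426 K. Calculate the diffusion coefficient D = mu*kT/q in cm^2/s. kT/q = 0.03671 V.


Step 1: D = mu * (kT/q)
Step 2: D = 741 * 0.03671
Step 3: D = 27.2 cm^2/s

27.2


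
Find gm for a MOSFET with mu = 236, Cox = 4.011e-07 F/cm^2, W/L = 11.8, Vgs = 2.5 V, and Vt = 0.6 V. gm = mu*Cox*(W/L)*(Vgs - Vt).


Step 1: Vov = Vgs - Vt = 2.5 - 0.6 = 1.9 V
Step 2: gm = mu * Cox * (W/L) * Vov
Step 3: gm = 236 * 4.011e-07 * 11.8 * 1.9 = 2.12e-03 S

2.12e-03


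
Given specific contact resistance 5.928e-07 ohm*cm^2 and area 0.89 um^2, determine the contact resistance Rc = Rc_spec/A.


Step 1: Convert area to cm^2: 0.89 um^2 = 8.9000e-09 cm^2
Step 2: Rc = Rc_spec / A = 5.928e-07 / 8.9000e-09
Step 3: Rc = 6.66e+01 ohms

6.66e+01


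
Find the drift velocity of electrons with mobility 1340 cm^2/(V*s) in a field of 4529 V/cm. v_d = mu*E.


Step 1: v_d = mu * E
Step 2: v_d = 1340 * 4529 = 6068860
Step 3: v_d = 6.07e+06 cm/s

6.07e+06


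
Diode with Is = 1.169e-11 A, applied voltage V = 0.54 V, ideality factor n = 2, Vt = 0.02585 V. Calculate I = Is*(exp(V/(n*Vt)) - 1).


Step 1: V/(n*Vt) = 0.54/(2*0.02585) = 10.4449
Step 2: exp(10.4449) = 3.4369e+04
Step 3: I = 1.169e-11 * (3.4369e+04 - 1) = 4.02e-07 A

4.02e-07


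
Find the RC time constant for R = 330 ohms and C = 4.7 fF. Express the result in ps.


Step 1: tau = R * C
Step 2: tau = 330 * 4.7 fF = 330 * 4.7e-15 F
Step 3: tau = 1.551e-12 s = 1.551 ps

1.551


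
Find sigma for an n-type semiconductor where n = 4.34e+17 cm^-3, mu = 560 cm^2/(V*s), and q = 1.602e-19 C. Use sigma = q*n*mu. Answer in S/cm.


Step 1: sigma = q * n * mu
Step 2: sigma = 1.602e-19 * 4.34e+17 * 560
Step 3: sigma = 3.894e+01 S/cm

3.894e+01


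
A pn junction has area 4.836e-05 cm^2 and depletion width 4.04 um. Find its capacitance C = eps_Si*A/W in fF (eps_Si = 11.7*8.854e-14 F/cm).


Step 1: eps_Si = 11.7 * 8.854e-14 = 1.035918e-12 F/cm
Step 2: W in cm = 4.04 * 1e-4 = 4.04e-04 cm
Step 3: C = 1.035918e-12 * 4.836e-05 / 4.04e-04 = 1.240025e-13 F
Step 4: C = 124.0 fF

124.0


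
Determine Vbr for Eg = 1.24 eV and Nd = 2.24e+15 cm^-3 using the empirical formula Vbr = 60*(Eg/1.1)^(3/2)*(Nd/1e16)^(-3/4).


Step 1: Eg/1.1 = 1.24/1.1 = 1.127273
Step 2: (Eg/1.1)^1.5 = 1.127273^1.5 = 1.196861
Step 3: (Nd/1e16)^(-0.75) = (0.224)^(-0.75) = 3.071242
Step 4: Vbr = 60 * 1.196861 * 3.071242 = 220.6 V

220.6


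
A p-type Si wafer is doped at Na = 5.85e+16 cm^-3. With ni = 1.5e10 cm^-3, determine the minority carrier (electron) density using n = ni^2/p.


Step 1: Majority hole concentration p ≈ Na = 5.85e+16 cm^-3
Step 2: n = ni^2 / Na = (1.5e10)^2 / 5.85e+16
Step 3: n = 3.85e+03 cm^-3

3.85e+03


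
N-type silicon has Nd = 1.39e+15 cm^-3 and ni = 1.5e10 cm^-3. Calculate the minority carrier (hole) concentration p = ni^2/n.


Step 1: Since Nd >> ni, n ≈ Nd = 1.39e+15 cm^-3
Step 2: p = ni^2 / n = (1.5e10)^2 / 1.39e+15
Step 3: p = 2.25e20 / 1.39e+15 = 1.62e+05 cm^-3

1.62e+05


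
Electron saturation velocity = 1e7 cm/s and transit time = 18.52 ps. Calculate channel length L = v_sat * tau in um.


Step 1: tau in seconds = 18.52 ps * 1e-12 = 1.8520e-11 s
Step 2: L = v_sat * tau = 1e7 * 1.8520e-11 = 1.8520e-04 cm
Step 3: L in um = 1.8520e-04 * 1e4 = 1.852 um

1.852


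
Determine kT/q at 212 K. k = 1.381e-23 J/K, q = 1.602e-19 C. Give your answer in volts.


Step 1: kT = 1.381e-23 * 212 = 2.92772e-21 J
Step 2: Vt = kT/q = 2.92772e-21 / 1.602e-19
Step 3: Vt = 0.01828 V

0.01828


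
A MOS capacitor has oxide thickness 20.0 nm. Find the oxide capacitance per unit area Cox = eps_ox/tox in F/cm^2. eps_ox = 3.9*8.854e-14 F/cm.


Step 1: eps_ox = 3.9 * 8.854e-14 = 3.45306e-13 F/cm
Step 2: tox in cm = 20.0 nm * 1e-7 = 2.0000e-06 cm
Step 3: Cox = 3.45306e-13 / 2.0000e-06 = 1.73e-07 F/cm^2

1.73e-07


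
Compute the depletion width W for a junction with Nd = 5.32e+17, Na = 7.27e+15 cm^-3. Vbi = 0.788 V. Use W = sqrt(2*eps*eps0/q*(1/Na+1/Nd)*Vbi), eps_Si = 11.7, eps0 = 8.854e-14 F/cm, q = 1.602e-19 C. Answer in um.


Step 1: 1/Na + 1/Nd = 1/7.27e+15 + 1/5.32e+17 = 1.39431e-16
Step 2: 2*eps*eps0/q = 2*11.7*8.854e-14/1.602e-19 = 1.293281e+07
Step 3: W^2 = 1.293281e+07 * 1.39431e-16 * 0.788 = 1.42095e-09
Step 4: W = sqrt(1.42095e-09) = 3.770e-05 cm = 0.377 um

0.377


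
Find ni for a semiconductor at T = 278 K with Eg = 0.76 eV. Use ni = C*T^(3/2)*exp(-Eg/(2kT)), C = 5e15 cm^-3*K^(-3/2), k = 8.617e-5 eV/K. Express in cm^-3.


Step 1: Compute kT = 8.617e-5 * 278 = 0.02395526 eV
Step 2: Exponent = -Eg/(2kT) = -0.76/(2*0.02395526) = -15.86290
Step 3: T^(3/2) = 278^1.5 = 4635.19
Step 4: ni = 5e15 * 4635.19 * exp(-15.86290) = 2.99e+12 cm^-3

2.99e+12


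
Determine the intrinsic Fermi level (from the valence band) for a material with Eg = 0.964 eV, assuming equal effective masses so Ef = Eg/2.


Step 1: For an intrinsic semiconductor, the Fermi level sits at midgap.
Step 2: Ef = Eg / 2 = 0.964 / 2 = 0.482 eV

0.482


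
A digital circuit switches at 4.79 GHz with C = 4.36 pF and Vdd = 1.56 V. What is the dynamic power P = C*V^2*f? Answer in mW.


Step 1: V^2 = 1.56^2 = 2.4336 V^2
Step 2: P = C*V^2*f = 4.36e-12 F * 2.4336 * 4.79e9 Hz
Step 3: P = 5.082427584e-02 W
Step 4: P = 50.824 mW

50.824


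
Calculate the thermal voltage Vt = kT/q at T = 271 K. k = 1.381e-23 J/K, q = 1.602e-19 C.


Step 1: kT = 1.381e-23 * 271 = 3.74251e-21 J
Step 2: Vt = kT/q = 3.74251e-21 / 1.602e-19
Step 3: Vt = 0.02336 V

0.02336


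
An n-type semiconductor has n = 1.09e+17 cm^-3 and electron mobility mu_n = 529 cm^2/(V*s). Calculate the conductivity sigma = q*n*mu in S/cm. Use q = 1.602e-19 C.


Step 1: sigma = q * n * mu
Step 2: sigma = 1.602e-19 * 1.09e+17 * 529
Step 3: sigma = 9.237e+00 S/cm

9.237e+00


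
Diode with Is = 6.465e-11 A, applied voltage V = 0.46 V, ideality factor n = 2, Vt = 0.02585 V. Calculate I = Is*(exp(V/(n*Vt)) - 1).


Step 1: V/(n*Vt) = 0.46/(2*0.02585) = 8.8975
Step 2: exp(8.8975) = 7.3137e+03
Step 3: I = 6.465e-11 * (7.3137e+03 - 1) = 4.73e-07 A

4.73e-07


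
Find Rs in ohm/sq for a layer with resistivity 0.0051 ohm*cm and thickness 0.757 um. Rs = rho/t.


Step 1: Convert thickness to cm: t = 0.757 um = 7.5700e-05 cm
Step 2: Rs = rho / t = 0.0051 / 7.5700e-05
Step 3: Rs = 67.4 ohm/sq

67.4


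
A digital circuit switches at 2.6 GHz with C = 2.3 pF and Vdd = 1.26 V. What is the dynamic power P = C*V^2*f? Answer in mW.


Step 1: V^2 = 1.26^2 = 1.5876 V^2
Step 2: P = C*V^2*f = 2.3e-12 F * 1.5876 * 2.6e9 Hz
Step 3: P = 9.493848e-03 W
Step 4: P = 9.494 mW

9.494


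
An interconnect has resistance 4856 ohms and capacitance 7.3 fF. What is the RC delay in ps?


Step 1: tau = R * C
Step 2: tau = 4856 * 7.3 fF = 4856 * 7.3e-15 F
Step 3: tau = 3.54488e-11 s = 35.4488 ps

35.4488


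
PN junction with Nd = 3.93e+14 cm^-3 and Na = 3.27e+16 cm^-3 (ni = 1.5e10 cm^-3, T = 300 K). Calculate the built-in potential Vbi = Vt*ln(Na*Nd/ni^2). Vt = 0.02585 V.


Step 1: Compute Na*Nd/ni^2 = 3.27e+16 * 3.93e+14 / (1.5e10)^2 = 5.7116e+10
Step 2: ln(5.7116e+10) = 24.7684
Step 3: Vbi = 0.02585 * 24.7684 = 0.64 V

0.64


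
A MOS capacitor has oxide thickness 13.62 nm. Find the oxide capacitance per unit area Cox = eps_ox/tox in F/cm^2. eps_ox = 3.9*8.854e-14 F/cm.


Step 1: eps_ox = 3.9 * 8.854e-14 = 3.45306e-13 F/cm
Step 2: tox in cm = 13.62 nm * 1e-7 = 1.3620e-06 cm
Step 3: Cox = 3.45306e-13 / 1.3620e-06 = 2.54e-07 F/cm^2

2.54e-07


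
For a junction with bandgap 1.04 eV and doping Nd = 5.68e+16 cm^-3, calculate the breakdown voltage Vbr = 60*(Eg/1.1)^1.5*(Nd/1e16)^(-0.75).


Step 1: Eg/1.1 = 1.04/1.1 = 0.945455
Step 2: (Eg/1.1)^1.5 = 0.945455^1.5 = 0.919309
Step 3: (Nd/1e16)^(-0.75) = (5.68)^(-0.75) = 0.271793
Step 4: Vbr = 60 * 0.919309 * 0.271793 = 15.0 V

15.0


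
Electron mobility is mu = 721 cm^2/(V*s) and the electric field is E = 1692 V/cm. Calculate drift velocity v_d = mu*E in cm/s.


Step 1: v_d = mu * E
Step 2: v_d = 721 * 1692 = 1219932
Step 3: v_d = 1.22e+06 cm/s

1.22e+06


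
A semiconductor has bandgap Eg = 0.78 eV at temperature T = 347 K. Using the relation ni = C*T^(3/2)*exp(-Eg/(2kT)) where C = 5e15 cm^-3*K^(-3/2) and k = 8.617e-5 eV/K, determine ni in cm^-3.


Step 1: Compute kT = 8.617e-5 * 347 = 0.02990099 eV
Step 2: Exponent = -Eg/(2kT) = -0.78/(2*0.02990099) = -13.04305
Step 3: T^(3/2) = 347^1.5 = 6463.89
Step 4: ni = 5e15 * 6463.89 * exp(-13.04305) = 7.00e+13 cm^-3

7.00e+13


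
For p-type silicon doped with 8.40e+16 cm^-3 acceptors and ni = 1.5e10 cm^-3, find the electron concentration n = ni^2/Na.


Step 1: Majority hole concentration p ≈ Na = 8.40e+16 cm^-3
Step 2: n = ni^2 / Na = (1.5e10)^2 / 8.40e+16
Step 3: n = 2.68e+03 cm^-3

2.68e+03


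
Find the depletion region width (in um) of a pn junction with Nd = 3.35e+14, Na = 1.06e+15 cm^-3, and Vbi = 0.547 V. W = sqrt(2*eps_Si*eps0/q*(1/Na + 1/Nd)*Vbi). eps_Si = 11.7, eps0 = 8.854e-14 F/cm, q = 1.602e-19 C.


Step 1: 1/Na + 1/Nd = 1/1.06e+15 + 1/3.35e+14 = 3.92847e-15
Step 2: 2*eps*eps0/q = 2*11.7*8.854e-14/1.602e-19 = 1.293281e+07
Step 3: W^2 = 1.293281e+07 * 3.92847e-15 * 0.547 = 2.77910e-08
Step 4: W = sqrt(2.77910e-08) = 1.667e-04 cm = 1.667 um

1.667


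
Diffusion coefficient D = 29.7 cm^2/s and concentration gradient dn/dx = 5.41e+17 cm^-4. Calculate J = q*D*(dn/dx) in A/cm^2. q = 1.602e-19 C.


Step 1: J = q * D * (dn/dx)
Step 2: J = 1.602e-19 * 29.7 * 5.41e+17
Step 3: J = 2.57e+00 A/cm^2

2.57e+00


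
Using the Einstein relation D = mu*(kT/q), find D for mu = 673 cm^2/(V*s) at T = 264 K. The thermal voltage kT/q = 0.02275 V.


Step 1: D = mu * (kT/q)
Step 2: D = 673 * 0.02275
Step 3: D = 15.31 cm^2/s

15.31


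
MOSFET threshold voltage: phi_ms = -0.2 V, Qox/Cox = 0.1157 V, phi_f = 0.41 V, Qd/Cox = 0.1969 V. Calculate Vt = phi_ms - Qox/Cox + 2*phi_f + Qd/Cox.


Step 1: Vt = phi_ms - Qox/Cox + 2*phi_f + Qd/Cox
Step 2: Vt = -0.2 - 0.1157 + 2*0.41 + 0.1969
Step 3: Vt = -0.2 - 0.1157 + 0.82 + 0.1969
Step 4: Vt = 0.7012 V

0.7012


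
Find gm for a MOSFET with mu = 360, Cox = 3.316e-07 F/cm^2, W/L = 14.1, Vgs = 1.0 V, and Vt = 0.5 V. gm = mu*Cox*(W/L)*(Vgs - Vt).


Step 1: Vov = Vgs - Vt = 1.0 - 0.5 = 0.5 V
Step 2: gm = mu * Cox * (W/L) * Vov
Step 3: gm = 360 * 3.316e-07 * 14.1 * 0.5 = 8.42e-04 S

8.42e-04


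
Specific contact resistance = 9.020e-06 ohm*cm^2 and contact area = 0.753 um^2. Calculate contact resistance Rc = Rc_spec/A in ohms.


Step 1: Convert area to cm^2: 0.753 um^2 = 7.5300e-09 cm^2
Step 2: Rc = Rc_spec / A = 9.020e-06 / 7.5300e-09
Step 3: Rc = 1.20e+03 ohms

1.20e+03


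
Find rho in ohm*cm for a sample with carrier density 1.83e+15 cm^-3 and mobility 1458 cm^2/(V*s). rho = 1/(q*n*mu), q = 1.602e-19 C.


Step 1: sigma = q * n * mu = 1.602e-19 * 1.83e+15 * 1458 = 4.27436e-01 S/cm
Step 2: rho = 1 / sigma = 1 / 4.27436e-01 = 2.34 ohm*cm

2.34


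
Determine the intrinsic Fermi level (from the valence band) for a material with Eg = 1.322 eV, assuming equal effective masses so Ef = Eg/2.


Step 1: For an intrinsic semiconductor, the Fermi level sits at midgap.
Step 2: Ef = Eg / 2 = 1.322 / 2 = 0.661 eV

0.661


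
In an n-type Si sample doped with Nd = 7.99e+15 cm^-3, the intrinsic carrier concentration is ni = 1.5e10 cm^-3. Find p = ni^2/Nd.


Step 1: Since Nd >> ni, n ≈ Nd = 7.99e+15 cm^-3
Step 2: p = ni^2 / n = (1.5e10)^2 / 7.99e+15
Step 3: p = 2.25e20 / 7.99e+15 = 2.82e+04 cm^-3

2.82e+04


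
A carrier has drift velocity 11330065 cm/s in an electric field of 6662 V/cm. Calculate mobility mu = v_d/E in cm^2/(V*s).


Step 1: mu = v_d / E
Step 2: mu = 11330065 / 6662
Step 3: mu = 1700.7 cm^2/(V*s)

1700.7


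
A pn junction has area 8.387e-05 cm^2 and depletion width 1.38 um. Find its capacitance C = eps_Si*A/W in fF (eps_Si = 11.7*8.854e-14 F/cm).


Step 1: eps_Si = 11.7 * 8.854e-14 = 1.035918e-12 F/cm
Step 2: W in cm = 1.38 * 1e-4 = 1.38e-04 cm
Step 3: C = 1.035918e-12 * 8.387e-05 / 1.38e-04 = 6.295829e-13 F
Step 4: C = 629.58 fF

629.58


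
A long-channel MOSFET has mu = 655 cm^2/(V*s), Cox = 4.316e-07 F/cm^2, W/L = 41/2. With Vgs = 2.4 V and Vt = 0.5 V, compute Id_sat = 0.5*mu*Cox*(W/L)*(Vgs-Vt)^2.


Step 1: Overdrive voltage Vov = Vgs - Vt = 2.4 - 0.5 = 1.9 V
Step 2: W/L = 41/2 = 20.5
Step 3: Id = 0.5 * 655 * 4.316e-07 * 20.5 * 1.9^2
Step 4: Id = 1.05e-02 A

1.05e-02


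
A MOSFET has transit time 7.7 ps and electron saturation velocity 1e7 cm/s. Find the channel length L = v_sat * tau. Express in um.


Step 1: tau in seconds = 7.7 ps * 1e-12 = 7.7000e-12 s
Step 2: L = v_sat * tau = 1e7 * 7.7000e-12 = 7.7000e-05 cm
Step 3: L in um = 7.7000e-05 * 1e4 = 0.77 um

0.77


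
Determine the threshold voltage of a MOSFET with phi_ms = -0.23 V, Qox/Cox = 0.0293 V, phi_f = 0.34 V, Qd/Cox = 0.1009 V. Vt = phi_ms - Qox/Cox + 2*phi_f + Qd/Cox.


Step 1: Vt = phi_ms - Qox/Cox + 2*phi_f + Qd/Cox
Step 2: Vt = -0.23 - 0.0293 + 2*0.34 + 0.1009
Step 3: Vt = -0.23 - 0.0293 + 0.68 + 0.1009
Step 4: Vt = 0.5216 V

0.5216


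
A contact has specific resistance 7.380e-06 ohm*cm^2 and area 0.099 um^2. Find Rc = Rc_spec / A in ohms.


Step 1: Convert area to cm^2: 0.099 um^2 = 9.9000e-10 cm^2
Step 2: Rc = Rc_spec / A = 7.380e-06 / 9.9000e-10
Step 3: Rc = 7.45e+03 ohms

7.45e+03


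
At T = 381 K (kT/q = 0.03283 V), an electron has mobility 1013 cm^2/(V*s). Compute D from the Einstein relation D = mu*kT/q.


Step 1: D = mu * (kT/q)
Step 2: D = 1013 * 0.03283
Step 3: D = 33.26 cm^2/s

33.26


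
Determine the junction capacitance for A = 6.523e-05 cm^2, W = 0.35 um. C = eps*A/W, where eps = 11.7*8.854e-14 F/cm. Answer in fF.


Step 1: eps_Si = 11.7 * 8.854e-14 = 1.035918e-12 F/cm
Step 2: W in cm = 0.35 * 1e-4 = 3.50e-05 cm
Step 3: C = 1.035918e-12 * 6.523e-05 / 3.50e-05 = 1.930655e-12 F
Step 4: C = 1930.66 fF

1930.66


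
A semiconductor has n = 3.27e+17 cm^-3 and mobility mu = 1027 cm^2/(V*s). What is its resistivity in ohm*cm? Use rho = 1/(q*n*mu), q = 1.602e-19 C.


Step 1: sigma = q * n * mu = 1.602e-19 * 3.27e+17 * 1027 = 5.37998e+01 S/cm
Step 2: rho = 1 / sigma = 1 / 5.37998e+01 = 0.01859 ohm*cm

0.01859


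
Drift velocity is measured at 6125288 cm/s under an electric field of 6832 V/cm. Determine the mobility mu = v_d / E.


Step 1: mu = v_d / E
Step 2: mu = 6125288 / 6832
Step 3: mu = 896.56 cm^2/(V*s)

896.56


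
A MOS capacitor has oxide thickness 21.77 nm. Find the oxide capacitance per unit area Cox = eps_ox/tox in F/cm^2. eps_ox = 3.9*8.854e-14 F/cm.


Step 1: eps_ox = 3.9 * 8.854e-14 = 3.45306e-13 F/cm
Step 2: tox in cm = 21.77 nm * 1e-7 = 2.1770e-06 cm
Step 3: Cox = 3.45306e-13 / 2.1770e-06 = 1.59e-07 F/cm^2

1.59e-07


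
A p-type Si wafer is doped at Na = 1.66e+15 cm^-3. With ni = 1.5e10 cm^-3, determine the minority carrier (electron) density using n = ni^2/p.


Step 1: Majority hole concentration p ≈ Na = 1.66e+15 cm^-3
Step 2: n = ni^2 / Na = (1.5e10)^2 / 1.66e+15
Step 3: n = 1.36e+05 cm^-3

1.36e+05


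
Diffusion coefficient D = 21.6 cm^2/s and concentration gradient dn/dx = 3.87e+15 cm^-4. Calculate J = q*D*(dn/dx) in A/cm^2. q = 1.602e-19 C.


Step 1: J = q * D * (dn/dx)
Step 2: J = 1.602e-19 * 21.6 * 3.87e+15
Step 3: J = 1.34e-02 A/cm^2

1.34e-02


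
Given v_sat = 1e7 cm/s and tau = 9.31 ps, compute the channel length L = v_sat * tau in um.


Step 1: tau in seconds = 9.31 ps * 1e-12 = 9.3100e-12 s
Step 2: L = v_sat * tau = 1e7 * 9.3100e-12 = 9.3100e-05 cm
Step 3: L in um = 9.3100e-05 * 1e4 = 0.931 um

0.931


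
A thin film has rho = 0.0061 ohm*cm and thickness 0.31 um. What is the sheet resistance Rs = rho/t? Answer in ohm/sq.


Step 1: Convert thickness to cm: t = 0.31 um = 3.1000e-05 cm
Step 2: Rs = rho / t = 0.0061 / 3.1000e-05
Step 3: Rs = 196.8 ohm/sq

196.8


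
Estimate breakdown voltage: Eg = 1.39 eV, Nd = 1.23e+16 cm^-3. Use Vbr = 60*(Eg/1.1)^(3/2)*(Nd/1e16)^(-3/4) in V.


Step 1: Eg/1.1 = 1.39/1.1 = 1.263636
Step 2: (Eg/1.1)^1.5 = 1.263636^1.5 = 1.420473
Step 3: (Nd/1e16)^(-0.75) = (1.23)^(-0.75) = 0.856192
Step 4: Vbr = 60 * 1.420473 * 0.856192 = 73.0 V

73.0


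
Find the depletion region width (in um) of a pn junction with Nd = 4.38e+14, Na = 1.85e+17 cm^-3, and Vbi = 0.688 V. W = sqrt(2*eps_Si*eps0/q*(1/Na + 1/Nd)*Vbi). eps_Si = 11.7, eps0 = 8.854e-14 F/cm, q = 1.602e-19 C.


Step 1: 1/Na + 1/Nd = 1/1.85e+17 + 1/4.38e+14 = 2.28851e-15
Step 2: 2*eps*eps0/q = 2*11.7*8.854e-14/1.602e-19 = 1.293281e+07
Step 3: W^2 = 1.293281e+07 * 2.28851e-15 * 0.688 = 2.03626e-08
Step 4: W = sqrt(2.03626e-08) = 1.427e-04 cm = 1.427 um

1.427


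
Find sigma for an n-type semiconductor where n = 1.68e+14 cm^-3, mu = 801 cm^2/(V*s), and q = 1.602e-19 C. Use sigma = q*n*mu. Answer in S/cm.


Step 1: sigma = q * n * mu
Step 2: sigma = 1.602e-19 * 1.68e+14 * 801
Step 3: sigma = 2.156e-02 S/cm

2.156e-02


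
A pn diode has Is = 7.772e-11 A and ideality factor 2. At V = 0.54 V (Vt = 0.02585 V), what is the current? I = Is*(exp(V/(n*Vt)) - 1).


Step 1: V/(n*Vt) = 0.54/(2*0.02585) = 10.4449
Step 2: exp(10.4449) = 3.4369e+04
Step 3: I = 7.772e-11 * (3.4369e+04 - 1) = 2.67e-06 A

2.67e-06


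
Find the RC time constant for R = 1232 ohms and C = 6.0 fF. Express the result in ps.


Step 1: tau = R * C
Step 2: tau = 1232 * 6.0 fF = 1232 * 6.0e-15 F
Step 3: tau = 7.392e-12 s = 7.392 ps

7.392


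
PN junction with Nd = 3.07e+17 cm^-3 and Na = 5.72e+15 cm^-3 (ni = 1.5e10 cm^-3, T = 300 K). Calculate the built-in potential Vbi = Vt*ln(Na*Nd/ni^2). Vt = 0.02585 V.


Step 1: Compute Na*Nd/ni^2 = 5.72e+15 * 3.07e+17 / (1.5e10)^2 = 7.8046e+12
Step 2: ln(7.8046e+12) = 29.6857
Step 3: Vbi = 0.02585 * 29.6857 = 0.767 V

0.767


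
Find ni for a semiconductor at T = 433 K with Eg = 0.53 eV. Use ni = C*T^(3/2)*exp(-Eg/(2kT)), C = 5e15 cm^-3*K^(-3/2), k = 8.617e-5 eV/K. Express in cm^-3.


Step 1: Compute kT = 8.617e-5 * 433 = 0.03731161 eV
Step 2: Exponent = -Eg/(2kT) = -0.53/(2*0.03731161) = -7.10235
Step 3: T^(3/2) = 433^1.5 = 9010.15
Step 4: ni = 5e15 * 9010.15 * exp(-7.10235) = 3.71e+16 cm^-3

3.71e+16


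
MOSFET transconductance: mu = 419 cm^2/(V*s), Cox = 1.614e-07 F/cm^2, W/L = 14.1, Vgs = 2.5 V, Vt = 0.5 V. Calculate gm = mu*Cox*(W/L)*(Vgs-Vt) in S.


Step 1: Vov = Vgs - Vt = 2.5 - 0.5 = 2.0 V
Step 2: gm = mu * Cox * (W/L) * Vov
Step 3: gm = 419 * 1.614e-07 * 14.1 * 2.0 = 1.91e-03 S

1.91e-03


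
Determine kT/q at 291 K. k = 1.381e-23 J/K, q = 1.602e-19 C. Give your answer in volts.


Step 1: kT = 1.381e-23 * 291 = 4.01871e-21 J
Step 2: Vt = kT/q = 4.01871e-21 / 1.602e-19
Step 3: Vt = 0.02509 V

0.02509


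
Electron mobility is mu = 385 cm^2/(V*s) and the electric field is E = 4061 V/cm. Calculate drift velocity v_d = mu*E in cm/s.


Step 1: v_d = mu * E
Step 2: v_d = 385 * 4061 = 1563485
Step 3: v_d = 1.56e+06 cm/s

1.56e+06


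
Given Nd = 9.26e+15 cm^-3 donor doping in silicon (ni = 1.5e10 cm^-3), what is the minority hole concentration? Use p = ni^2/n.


Step 1: Since Nd >> ni, n ≈ Nd = 9.26e+15 cm^-3
Step 2: p = ni^2 / n = (1.5e10)^2 / 9.26e+15
Step 3: p = 2.25e20 / 9.26e+15 = 2.43e+04 cm^-3

2.43e+04


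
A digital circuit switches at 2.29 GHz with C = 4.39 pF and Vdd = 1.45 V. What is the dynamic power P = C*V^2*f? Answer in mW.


Step 1: V^2 = 1.45^2 = 2.1025 V^2
Step 2: P = C*V^2*f = 4.39e-12 F * 2.1025 * 2.29e9 Hz
Step 3: P = 2.113664275e-02 W
Step 4: P = 21.137 mW

21.137


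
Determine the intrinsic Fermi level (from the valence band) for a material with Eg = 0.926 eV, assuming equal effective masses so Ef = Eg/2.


Step 1: For an intrinsic semiconductor, the Fermi level sits at midgap.
Step 2: Ef = Eg / 2 = 0.926 / 2 = 0.463 eV

0.463


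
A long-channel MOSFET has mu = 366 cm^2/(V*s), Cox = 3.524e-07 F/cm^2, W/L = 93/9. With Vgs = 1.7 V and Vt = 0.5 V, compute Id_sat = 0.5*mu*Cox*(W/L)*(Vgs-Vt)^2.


Step 1: Overdrive voltage Vov = Vgs - Vt = 1.7 - 0.5 = 1.2 V
Step 2: W/L = 93/9 = 10.3333
Step 3: Id = 0.5 * 366 * 3.524e-07 * 10.3333 * 1.2^2
Step 4: Id = 9.60e-04 A

9.60e-04


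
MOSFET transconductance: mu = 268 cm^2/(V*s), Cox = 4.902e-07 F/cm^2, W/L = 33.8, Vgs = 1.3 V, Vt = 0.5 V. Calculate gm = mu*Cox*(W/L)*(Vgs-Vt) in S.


Step 1: Vov = Vgs - Vt = 1.3 - 0.5 = 0.8 V
Step 2: gm = mu * Cox * (W/L) * Vov
Step 3: gm = 268 * 4.902e-07 * 33.8 * 0.8 = 3.55e-03 S

3.55e-03


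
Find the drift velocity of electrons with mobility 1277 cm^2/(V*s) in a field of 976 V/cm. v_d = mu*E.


Step 1: v_d = mu * E
Step 2: v_d = 1277 * 976 = 1246352
Step 3: v_d = 1.25e+06 cm/s

1.25e+06


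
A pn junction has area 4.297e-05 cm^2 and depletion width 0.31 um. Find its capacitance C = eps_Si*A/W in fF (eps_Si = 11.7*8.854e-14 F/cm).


Step 1: eps_Si = 11.7 * 8.854e-14 = 1.035918e-12 F/cm
Step 2: W in cm = 0.31 * 1e-4 = 3.10e-05 cm
Step 3: C = 1.035918e-12 * 4.297e-05 / 3.10e-05 = 1.435916e-12 F
Step 4: C = 1435.92 fF

1435.92


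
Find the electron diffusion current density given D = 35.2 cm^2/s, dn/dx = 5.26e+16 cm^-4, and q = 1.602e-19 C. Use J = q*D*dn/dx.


Step 1: J = q * D * (dn/dx)
Step 2: J = 1.602e-19 * 35.2 * 5.26e+16
Step 3: J = 2.97e-01 A/cm^2

2.97e-01


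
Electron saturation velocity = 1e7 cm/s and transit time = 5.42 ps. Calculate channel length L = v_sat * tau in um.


Step 1: tau in seconds = 5.42 ps * 1e-12 = 5.4200e-12 s
Step 2: L = v_sat * tau = 1e7 * 5.4200e-12 = 5.4200e-05 cm
Step 3: L in um = 5.4200e-05 * 1e4 = 0.542 um

0.542


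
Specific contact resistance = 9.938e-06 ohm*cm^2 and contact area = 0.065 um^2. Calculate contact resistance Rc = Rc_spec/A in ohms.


Step 1: Convert area to cm^2: 0.065 um^2 = 6.5000e-10 cm^2
Step 2: Rc = Rc_spec / A = 9.938e-06 / 6.5000e-10
Step 3: Rc = 1.53e+04 ohms

1.53e+04


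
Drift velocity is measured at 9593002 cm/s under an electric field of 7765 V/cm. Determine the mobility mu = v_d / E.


Step 1: mu = v_d / E
Step 2: mu = 9593002 / 7765
Step 3: mu = 1235.42 cm^2/(V*s)

1235.42


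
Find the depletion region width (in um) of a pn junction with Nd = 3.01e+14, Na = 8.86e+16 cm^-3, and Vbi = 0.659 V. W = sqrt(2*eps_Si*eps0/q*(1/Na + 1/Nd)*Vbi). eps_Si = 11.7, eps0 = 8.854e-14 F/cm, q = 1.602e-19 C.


Step 1: 1/Na + 1/Nd = 1/8.86e+16 + 1/3.01e+14 = 3.33355e-15
Step 2: 2*eps*eps0/q = 2*11.7*8.854e-14/1.602e-19 = 1.293281e+07
Step 3: W^2 = 1.293281e+07 * 3.33355e-15 * 0.659 = 2.84109e-08
Step 4: W = sqrt(2.84109e-08) = 1.686e-04 cm = 1.686 um

1.686


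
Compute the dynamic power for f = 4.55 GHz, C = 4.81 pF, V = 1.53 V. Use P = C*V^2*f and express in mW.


Step 1: V^2 = 1.53^2 = 2.3409 V^2
Step 2: P = C*V^2*f = 4.81e-12 F * 2.3409 * 4.55e9 Hz
Step 3: P = 5.123176695e-02 W
Step 4: P = 51.232 mW

51.232


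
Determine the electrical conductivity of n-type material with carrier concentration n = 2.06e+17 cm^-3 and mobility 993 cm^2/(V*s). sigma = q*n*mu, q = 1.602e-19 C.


Step 1: sigma = q * n * mu
Step 2: sigma = 1.602e-19 * 2.06e+17 * 993
Step 3: sigma = 3.277e+01 S/cm

3.277e+01


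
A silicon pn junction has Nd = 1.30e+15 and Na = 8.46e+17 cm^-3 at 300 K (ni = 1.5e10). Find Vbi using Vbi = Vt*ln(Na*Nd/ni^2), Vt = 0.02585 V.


Step 1: Compute Na*Nd/ni^2 = 8.46e+17 * 1.30e+15 / (1.5e10)^2 = 4.8880e+12
Step 2: ln(4.8880e+12) = 29.2178
Step 3: Vbi = 0.02585 * 29.2178 = 0.755 V

0.755


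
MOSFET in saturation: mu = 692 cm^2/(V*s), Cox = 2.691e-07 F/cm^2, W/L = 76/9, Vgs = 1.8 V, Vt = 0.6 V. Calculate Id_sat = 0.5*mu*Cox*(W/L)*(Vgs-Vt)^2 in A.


Step 1: Overdrive voltage Vov = Vgs - Vt = 1.8 - 0.6 = 1.2 V
Step 2: W/L = 76/9 = 8.44444
Step 3: Id = 0.5 * 692 * 2.691e-07 * 8.44444 * 1.2^2
Step 4: Id = 1.13e-03 A

1.13e-03


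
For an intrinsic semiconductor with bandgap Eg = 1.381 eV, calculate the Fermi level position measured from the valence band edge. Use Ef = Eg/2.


Step 1: For an intrinsic semiconductor, the Fermi level sits at midgap.
Step 2: Ef = Eg / 2 = 1.381 / 2 = 0.6905 eV

0.6905


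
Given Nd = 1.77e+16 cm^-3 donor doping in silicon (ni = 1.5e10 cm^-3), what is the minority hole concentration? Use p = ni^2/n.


Step 1: Since Nd >> ni, n ≈ Nd = 1.77e+16 cm^-3
Step 2: p = ni^2 / n = (1.5e10)^2 / 1.77e+16
Step 3: p = 2.25e20 / 1.77e+16 = 1.27e+04 cm^-3

1.27e+04


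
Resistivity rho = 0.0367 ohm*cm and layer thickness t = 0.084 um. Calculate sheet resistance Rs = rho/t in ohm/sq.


Step 1: Convert thickness to cm: t = 0.084 um = 8.4000e-06 cm
Step 2: Rs = rho / t = 0.0367 / 8.4000e-06
Step 3: Rs = 4369.0 ohm/sq

4369.0


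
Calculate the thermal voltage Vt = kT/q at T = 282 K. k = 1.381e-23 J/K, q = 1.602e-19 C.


Step 1: kT = 1.381e-23 * 282 = 3.89442e-21 J
Step 2: Vt = kT/q = 3.89442e-21 / 1.602e-19
Step 3: Vt = 0.02431 V

0.02431


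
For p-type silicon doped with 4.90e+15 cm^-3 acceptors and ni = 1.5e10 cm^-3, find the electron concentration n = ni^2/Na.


Step 1: Majority hole concentration p ≈ Na = 4.90e+15 cm^-3
Step 2: n = ni^2 / Na = (1.5e10)^2 / 4.90e+15
Step 3: n = 4.59e+04 cm^-3

4.59e+04


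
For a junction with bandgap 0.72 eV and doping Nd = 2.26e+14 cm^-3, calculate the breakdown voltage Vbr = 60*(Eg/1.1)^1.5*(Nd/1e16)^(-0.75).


Step 1: Eg/1.1 = 0.72/1.1 = 0.654545
Step 2: (Eg/1.1)^1.5 = 0.654545^1.5 = 0.529553
Step 3: (Nd/1e16)^(-0.75) = (0.0226)^(-0.75) = 17.156104
Step 4: Vbr = 60 * 0.529553 * 17.156104 = 545.1 V

545.1


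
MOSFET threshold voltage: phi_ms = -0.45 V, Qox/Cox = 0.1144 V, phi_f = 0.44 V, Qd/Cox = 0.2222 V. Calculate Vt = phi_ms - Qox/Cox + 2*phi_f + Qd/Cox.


Step 1: Vt = phi_ms - Qox/Cox + 2*phi_f + Qd/Cox
Step 2: Vt = -0.45 - 0.1144 + 2*0.44 + 0.2222
Step 3: Vt = -0.45 - 0.1144 + 0.88 + 0.2222
Step 4: Vt = 0.5378 V

0.5378


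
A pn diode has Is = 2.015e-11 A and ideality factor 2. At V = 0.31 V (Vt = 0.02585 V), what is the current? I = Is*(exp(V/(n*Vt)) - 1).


Step 1: V/(n*Vt) = 0.31/(2*0.02585) = 5.9961
Step 2: exp(5.9961) = 4.0186e+02
Step 3: I = 2.015e-11 * (4.0186e+02 - 1) = 8.08e-09 A

8.08e-09


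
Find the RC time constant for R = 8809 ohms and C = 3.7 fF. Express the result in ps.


Step 1: tau = R * C
Step 2: tau = 8809 * 3.7 fF = 8809 * 3.7e-15 F
Step 3: tau = 3.25933e-11 s = 32.5933 ps

32.5933


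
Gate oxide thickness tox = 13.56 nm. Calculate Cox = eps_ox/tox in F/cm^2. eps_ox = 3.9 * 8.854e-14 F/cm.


Step 1: eps_ox = 3.9 * 8.854e-14 = 3.45306e-13 F/cm
Step 2: tox in cm = 13.56 nm * 1e-7 = 1.3560e-06 cm
Step 3: Cox = 3.45306e-13 / 1.3560e-06 = 2.55e-07 F/cm^2

2.55e-07


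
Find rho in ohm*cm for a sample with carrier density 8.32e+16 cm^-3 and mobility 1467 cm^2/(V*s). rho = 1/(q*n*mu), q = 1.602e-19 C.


Step 1: sigma = q * n * mu = 1.602e-19 * 8.32e+16 * 1467 = 1.95531e+01 S/cm
Step 2: rho = 1 / sigma = 1 / 1.95531e+01 = 0.05114 ohm*cm

0.05114


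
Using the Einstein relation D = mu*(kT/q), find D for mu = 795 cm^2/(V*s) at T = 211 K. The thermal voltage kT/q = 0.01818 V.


Step 1: D = mu * (kT/q)
Step 2: D = 795 * 0.01818
Step 3: D = 14.45 cm^2/s

14.45


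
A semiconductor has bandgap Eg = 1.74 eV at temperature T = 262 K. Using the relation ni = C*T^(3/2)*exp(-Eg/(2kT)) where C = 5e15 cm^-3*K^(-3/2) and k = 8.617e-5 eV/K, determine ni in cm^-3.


Step 1: Compute kT = 8.617e-5 * 262 = 0.02257654 eV
Step 2: Exponent = -Eg/(2kT) = -1.74/(2*0.02257654) = -38.53558
Step 3: T^(3/2) = 262^1.5 = 4240.84
Step 4: ni = 5e15 * 4240.84 * exp(-38.53558) = 3.90e+02 cm^-3

3.90e+02


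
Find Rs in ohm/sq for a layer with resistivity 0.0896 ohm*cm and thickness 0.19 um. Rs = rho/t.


Step 1: Convert thickness to cm: t = 0.19 um = 1.9000e-05 cm
Step 2: Rs = rho / t = 0.0896 / 1.9000e-05
Step 3: Rs = 4715.8 ohm/sq

4715.8


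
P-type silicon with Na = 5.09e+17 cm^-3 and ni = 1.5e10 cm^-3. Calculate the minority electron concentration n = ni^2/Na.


Step 1: Majority hole concentration p ≈ Na = 5.09e+17 cm^-3
Step 2: n = ni^2 / Na = (1.5e10)^2 / 5.09e+17
Step 3: n = 4.42e+02 cm^-3

4.42e+02


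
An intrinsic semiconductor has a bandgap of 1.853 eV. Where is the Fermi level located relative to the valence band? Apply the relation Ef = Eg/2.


Step 1: For an intrinsic semiconductor, the Fermi level sits at midgap.
Step 2: Ef = Eg / 2 = 1.853 / 2 = 0.9265 eV

0.9265


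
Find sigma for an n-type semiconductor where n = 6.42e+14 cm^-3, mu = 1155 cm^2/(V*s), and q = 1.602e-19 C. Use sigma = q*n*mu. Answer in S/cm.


Step 1: sigma = q * n * mu
Step 2: sigma = 1.602e-19 * 6.42e+14 * 1155
Step 3: sigma = 1.188e-01 S/cm

1.188e-01


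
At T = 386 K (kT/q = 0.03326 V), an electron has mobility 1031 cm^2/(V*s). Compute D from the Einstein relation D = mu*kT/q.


Step 1: D = mu * (kT/q)
Step 2: D = 1031 * 0.03326
Step 3: D = 34.29 cm^2/s

34.29


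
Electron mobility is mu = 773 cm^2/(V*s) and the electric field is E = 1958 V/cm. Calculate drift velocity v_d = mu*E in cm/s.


Step 1: v_d = mu * E
Step 2: v_d = 773 * 1958 = 1513534
Step 3: v_d = 1.51e+06 cm/s

1.51e+06


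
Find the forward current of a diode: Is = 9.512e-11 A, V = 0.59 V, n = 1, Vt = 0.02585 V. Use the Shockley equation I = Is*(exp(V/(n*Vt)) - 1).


Step 1: V/(n*Vt) = 0.59/(1*0.02585) = 22.8240
Step 2: exp(22.8240) = 8.1722e+09
Step 3: I = 9.512e-11 * (8.1722e+09 - 1) = 7.77e-01 A

7.77e-01


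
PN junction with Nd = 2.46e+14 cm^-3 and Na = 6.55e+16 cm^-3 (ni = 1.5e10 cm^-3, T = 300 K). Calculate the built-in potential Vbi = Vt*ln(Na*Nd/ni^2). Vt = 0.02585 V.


Step 1: Compute Na*Nd/ni^2 = 6.55e+16 * 2.46e+14 / (1.5e10)^2 = 7.1613e+10
Step 2: ln(7.1613e+10) = 24.9945
Step 3: Vbi = 0.02585 * 24.9945 = 0.646 V

0.646


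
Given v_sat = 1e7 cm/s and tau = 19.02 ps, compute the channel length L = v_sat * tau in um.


Step 1: tau in seconds = 19.02 ps * 1e-12 = 1.9020e-11 s
Step 2: L = v_sat * tau = 1e7 * 1.9020e-11 = 1.9020e-04 cm
Step 3: L in um = 1.9020e-04 * 1e4 = 1.902 um

1.902


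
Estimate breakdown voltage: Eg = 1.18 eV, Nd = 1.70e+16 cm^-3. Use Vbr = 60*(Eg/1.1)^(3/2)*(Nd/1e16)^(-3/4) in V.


Step 1: Eg/1.1 = 1.18/1.1 = 1.072727
Step 2: (Eg/1.1)^1.5 = 1.072727^1.5 = 1.111051
Step 3: (Nd/1e16)^(-0.75) = (1.7)^(-0.75) = 0.671681
Step 4: Vbr = 60 * 1.111051 * 0.671681 = 44.8 V

44.8


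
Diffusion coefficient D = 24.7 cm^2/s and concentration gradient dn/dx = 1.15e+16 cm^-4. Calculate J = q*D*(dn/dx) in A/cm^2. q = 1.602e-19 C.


Step 1: J = q * D * (dn/dx)
Step 2: J = 1.602e-19 * 24.7 * 1.15e+16
Step 3: J = 4.55e-02 A/cm^2

4.55e-02


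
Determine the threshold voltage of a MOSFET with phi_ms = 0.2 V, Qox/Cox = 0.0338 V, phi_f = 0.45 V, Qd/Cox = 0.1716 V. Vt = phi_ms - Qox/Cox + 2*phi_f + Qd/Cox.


Step 1: Vt = phi_ms - Qox/Cox + 2*phi_f + Qd/Cox
Step 2: Vt = 0.2 - 0.0338 + 2*0.45 + 0.1716
Step 3: Vt = 0.2 - 0.0338 + 0.9 + 0.1716
Step 4: Vt = 1.2378 V

1.2378


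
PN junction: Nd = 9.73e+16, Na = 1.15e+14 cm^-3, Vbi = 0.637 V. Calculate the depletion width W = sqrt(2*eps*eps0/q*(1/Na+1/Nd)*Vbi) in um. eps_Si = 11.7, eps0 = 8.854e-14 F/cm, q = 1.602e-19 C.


Step 1: 1/Na + 1/Nd = 1/1.15e+14 + 1/9.73e+16 = 8.70593e-15
Step 2: 2*eps*eps0/q = 2*11.7*8.854e-14/1.602e-19 = 1.293281e+07
Step 3: W^2 = 1.293281e+07 * 8.70593e-15 * 0.637 = 7.17212e-08
Step 4: W = sqrt(7.17212e-08) = 2.678e-04 cm = 2.678 um

2.678


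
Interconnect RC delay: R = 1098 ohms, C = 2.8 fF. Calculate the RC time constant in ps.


Step 1: tau = R * C
Step 2: tau = 1098 * 2.8 fF = 1098 * 2.8e-15 F
Step 3: tau = 3.0744e-12 s = 3.0744 ps

3.0744


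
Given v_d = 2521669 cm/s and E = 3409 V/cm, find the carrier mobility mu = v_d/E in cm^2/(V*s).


Step 1: mu = v_d / E
Step 2: mu = 2521669 / 3409
Step 3: mu = 739.71 cm^2/(V*s)

739.71


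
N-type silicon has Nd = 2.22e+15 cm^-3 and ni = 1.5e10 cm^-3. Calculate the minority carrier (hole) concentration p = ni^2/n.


Step 1: Since Nd >> ni, n ≈ Nd = 2.22e+15 cm^-3
Step 2: p = ni^2 / n = (1.5e10)^2 / 2.22e+15
Step 3: p = 2.25e20 / 2.22e+15 = 1.01e+05 cm^-3

1.01e+05


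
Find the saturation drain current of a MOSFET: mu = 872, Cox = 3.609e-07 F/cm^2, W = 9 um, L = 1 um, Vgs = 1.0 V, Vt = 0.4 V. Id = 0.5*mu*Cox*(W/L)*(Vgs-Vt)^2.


Step 1: Overdrive voltage Vov = Vgs - Vt = 1.0 - 0.4 = 0.6 V
Step 2: W/L = 9/1 = 9
Step 3: Id = 0.5 * 872 * 3.609e-07 * 9 * 0.6^2
Step 4: Id = 5.10e-04 A

5.10e-04


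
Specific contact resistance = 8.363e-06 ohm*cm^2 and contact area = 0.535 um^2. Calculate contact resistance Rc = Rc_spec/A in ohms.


Step 1: Convert area to cm^2: 0.535 um^2 = 5.3500e-09 cm^2
Step 2: Rc = Rc_spec / A = 8.363e-06 / 5.3500e-09
Step 3: Rc = 1.56e+03 ohms

1.56e+03


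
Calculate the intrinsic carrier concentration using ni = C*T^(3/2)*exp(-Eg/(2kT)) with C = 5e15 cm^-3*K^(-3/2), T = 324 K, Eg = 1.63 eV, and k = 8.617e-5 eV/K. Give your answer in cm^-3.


Step 1: Compute kT = 8.617e-5 * 324 = 0.02791908 eV
Step 2: Exponent = -Eg/(2kT) = -1.63/(2*0.02791908) = -29.19151
Step 3: T^(3/2) = 324^1.5 = 5832.00
Step 4: ni = 5e15 * 5832.00 * exp(-29.19151) = 6.12e+06 cm^-3

6.12e+06


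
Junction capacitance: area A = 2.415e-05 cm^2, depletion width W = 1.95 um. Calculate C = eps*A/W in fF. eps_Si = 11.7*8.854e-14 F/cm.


Step 1: eps_Si = 11.7 * 8.854e-14 = 1.035918e-12 F/cm
Step 2: W in cm = 1.95 * 1e-4 = 1.95e-04 cm
Step 3: C = 1.035918e-12 * 2.415e-05 / 1.95e-04 = 1.282945e-13 F
Step 4: C = 128.29 fF

128.29


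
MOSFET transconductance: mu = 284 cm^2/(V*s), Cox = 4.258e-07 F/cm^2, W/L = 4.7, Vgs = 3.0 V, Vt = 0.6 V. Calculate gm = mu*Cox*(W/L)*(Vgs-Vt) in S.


Step 1: Vov = Vgs - Vt = 3.0 - 0.6 = 2.4 V
Step 2: gm = mu * Cox * (W/L) * Vov
Step 3: gm = 284 * 4.258e-07 * 4.7 * 2.4 = 1.36e-03 S

1.36e-03


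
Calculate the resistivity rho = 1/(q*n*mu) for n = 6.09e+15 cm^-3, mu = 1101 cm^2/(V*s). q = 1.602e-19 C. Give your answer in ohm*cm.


Step 1: sigma = q * n * mu = 1.602e-19 * 6.09e+15 * 1101 = 1.07416e+00 S/cm
Step 2: rho = 1 / sigma = 1 / 1.07416e+00 = 0.931 ohm*cm

0.931


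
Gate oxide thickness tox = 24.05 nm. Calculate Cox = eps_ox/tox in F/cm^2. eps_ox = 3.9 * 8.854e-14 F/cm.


Step 1: eps_ox = 3.9 * 8.854e-14 = 3.45306e-13 F/cm
Step 2: tox in cm = 24.05 nm * 1e-7 = 2.4050e-06 cm
Step 3: Cox = 3.45306e-13 / 2.4050e-06 = 1.44e-07 F/cm^2

1.44e-07


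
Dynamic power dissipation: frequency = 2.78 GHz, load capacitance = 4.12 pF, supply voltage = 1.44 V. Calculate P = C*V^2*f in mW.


Step 1: V^2 = 1.44^2 = 2.0736 V^2
Step 2: P = C*V^2*f = 4.12e-12 F * 2.0736 * 2.78e9 Hz
Step 3: P = 2.375018496e-02 W
Step 4: P = 23.75 mW

23.75
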